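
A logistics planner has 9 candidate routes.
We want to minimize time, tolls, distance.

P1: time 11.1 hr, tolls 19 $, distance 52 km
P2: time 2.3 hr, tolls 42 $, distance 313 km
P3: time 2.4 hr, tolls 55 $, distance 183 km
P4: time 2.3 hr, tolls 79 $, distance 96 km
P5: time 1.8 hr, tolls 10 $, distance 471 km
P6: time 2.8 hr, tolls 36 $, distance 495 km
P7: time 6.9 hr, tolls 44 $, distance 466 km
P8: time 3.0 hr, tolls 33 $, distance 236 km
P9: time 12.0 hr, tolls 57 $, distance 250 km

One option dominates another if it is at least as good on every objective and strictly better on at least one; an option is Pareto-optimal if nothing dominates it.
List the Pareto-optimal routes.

P1, P2, P3, P4, P5, P8

P1: not dominated (best distance).
P2: not dominated.
P3: not dominated.
P4: not dominated.
P5: not dominated (best time).
P6: dominated by P5 (time 1.8≤2.8, tolls 10≤36, distance 471≤495).
P7: dominated by P2 (time 2.3≤6.9, tolls 42≤44, distance 313≤466).
P8: not dominated.
P9: dominated by P1 (time 11.1≤12.0, tolls 19≤57, distance 52≤250).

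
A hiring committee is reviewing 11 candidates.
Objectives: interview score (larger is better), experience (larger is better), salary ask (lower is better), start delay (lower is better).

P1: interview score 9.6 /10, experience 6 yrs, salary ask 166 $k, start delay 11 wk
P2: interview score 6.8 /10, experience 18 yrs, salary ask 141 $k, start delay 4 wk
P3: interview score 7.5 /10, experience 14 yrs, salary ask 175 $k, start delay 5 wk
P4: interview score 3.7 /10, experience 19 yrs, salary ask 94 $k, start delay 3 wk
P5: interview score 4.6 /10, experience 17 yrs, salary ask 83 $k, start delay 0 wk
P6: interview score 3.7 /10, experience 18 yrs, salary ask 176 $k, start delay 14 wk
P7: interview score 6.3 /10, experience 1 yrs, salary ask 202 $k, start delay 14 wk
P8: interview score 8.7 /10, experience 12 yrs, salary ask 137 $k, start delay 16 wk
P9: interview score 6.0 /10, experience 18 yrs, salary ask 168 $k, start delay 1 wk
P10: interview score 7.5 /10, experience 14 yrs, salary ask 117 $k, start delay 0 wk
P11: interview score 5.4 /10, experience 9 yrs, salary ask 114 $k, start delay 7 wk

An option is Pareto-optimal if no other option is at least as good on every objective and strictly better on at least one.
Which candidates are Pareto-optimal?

P1, P2, P4, P5, P8, P9, P10, P11

P1: not dominated (best interview score).
P2: not dominated.
P3: dominated by P10 (interview score 7.5≥7.5, experience 14≥14, salary ask 117≤175, start delay 0≤5).
P4: not dominated (best experience).
P5: not dominated (best salary ask).
P6: dominated by P2 (interview score 6.8≥3.7, experience 18≥18, salary ask 141≤176, start delay 4≤14).
P7: dominated by P1 (interview score 9.6≥6.3, experience 6≥1, salary ask 166≤202, start delay 11≤14).
P8: not dominated.
P9: not dominated.
P10: not dominated.
P11: not dominated.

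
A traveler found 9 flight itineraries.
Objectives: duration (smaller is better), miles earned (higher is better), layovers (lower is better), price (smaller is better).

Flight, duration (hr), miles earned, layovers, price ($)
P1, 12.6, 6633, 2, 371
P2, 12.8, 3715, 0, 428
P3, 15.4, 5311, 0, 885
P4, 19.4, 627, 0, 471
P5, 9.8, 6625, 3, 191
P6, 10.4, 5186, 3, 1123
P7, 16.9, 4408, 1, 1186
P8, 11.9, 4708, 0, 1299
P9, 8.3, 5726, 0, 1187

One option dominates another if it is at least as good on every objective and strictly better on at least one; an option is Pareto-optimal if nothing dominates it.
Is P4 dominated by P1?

No

P1 vs P4: P1 is worse on layovers (2 vs 0), so it does not dominate P4.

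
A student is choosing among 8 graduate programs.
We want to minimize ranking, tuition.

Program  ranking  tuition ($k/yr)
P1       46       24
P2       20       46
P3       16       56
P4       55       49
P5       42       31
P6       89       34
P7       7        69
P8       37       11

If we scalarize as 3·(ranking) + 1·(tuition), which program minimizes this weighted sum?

P7

P1: 3·46 + 1·24 = 162
P2: 3·20 + 1·46 = 106
P3: 3·16 + 1·56 = 104
P4: 3·55 + 1·49 = 214
P5: 3·42 + 1·31 = 157
P6: 3·89 + 1·34 = 301
P7: 3·7 + 1·69 = 90
P8: 3·37 + 1·11 = 122
Lowest: P7 at 90.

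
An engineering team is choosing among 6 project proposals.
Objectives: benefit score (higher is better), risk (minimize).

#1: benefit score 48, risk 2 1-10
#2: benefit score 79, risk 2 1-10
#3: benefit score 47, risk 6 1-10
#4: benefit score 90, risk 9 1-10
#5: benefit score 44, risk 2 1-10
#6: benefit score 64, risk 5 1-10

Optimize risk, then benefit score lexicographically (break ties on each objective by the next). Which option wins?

First minimize risk: best is 2, kept {#1, #2, #5}.
Then maximize benefit score: best is 79, kept {#2}.

#2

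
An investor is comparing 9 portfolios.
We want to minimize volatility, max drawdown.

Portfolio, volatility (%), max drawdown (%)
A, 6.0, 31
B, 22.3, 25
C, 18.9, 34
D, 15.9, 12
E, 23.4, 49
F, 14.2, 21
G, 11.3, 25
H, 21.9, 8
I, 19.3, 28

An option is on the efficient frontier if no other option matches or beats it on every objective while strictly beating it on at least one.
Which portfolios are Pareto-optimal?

A: not dominated (best volatility).
B: dominated by D (volatility 15.9≤22.3, max drawdown 12≤25).
C: dominated by A (volatility 6.0≤18.9, max drawdown 31≤34).
D: not dominated.
E: dominated by A (volatility 6.0≤23.4, max drawdown 31≤49).
F: not dominated.
G: not dominated.
H: not dominated (best max drawdown).
I: dominated by D (volatility 15.9≤19.3, max drawdown 12≤28).

A, D, F, G, H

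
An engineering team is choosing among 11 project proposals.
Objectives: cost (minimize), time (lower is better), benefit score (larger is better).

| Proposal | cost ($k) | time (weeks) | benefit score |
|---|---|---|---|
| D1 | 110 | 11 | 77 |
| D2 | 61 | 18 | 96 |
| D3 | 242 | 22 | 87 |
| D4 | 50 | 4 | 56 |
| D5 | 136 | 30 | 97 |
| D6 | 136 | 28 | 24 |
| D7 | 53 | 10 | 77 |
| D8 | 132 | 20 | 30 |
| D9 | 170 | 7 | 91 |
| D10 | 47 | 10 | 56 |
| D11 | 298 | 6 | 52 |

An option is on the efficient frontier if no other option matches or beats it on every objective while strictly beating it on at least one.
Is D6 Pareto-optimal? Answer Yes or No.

D1 vs D6: cost 110≤136, time 11≤28, benefit score 77≥24 — D1 is at least as good on every objective and strictly better on at least one, so D1 dominates D6.

No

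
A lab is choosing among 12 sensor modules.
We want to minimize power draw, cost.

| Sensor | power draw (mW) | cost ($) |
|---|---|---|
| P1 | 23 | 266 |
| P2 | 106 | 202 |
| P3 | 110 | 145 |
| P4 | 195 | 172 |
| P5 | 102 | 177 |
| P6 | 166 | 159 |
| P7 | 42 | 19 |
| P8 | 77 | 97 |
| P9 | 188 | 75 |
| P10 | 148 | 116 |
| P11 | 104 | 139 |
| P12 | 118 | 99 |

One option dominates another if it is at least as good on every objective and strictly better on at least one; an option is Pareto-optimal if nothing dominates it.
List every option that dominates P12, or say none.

P7, P8

P7: power draw 42≤118, cost 19≤99 — dominates P12.
P8: power draw 77≤118, cost 97≤99 — dominates P12.
Others (P1, P2, P3, P4, P5, P6, P9, P10, P11) are each worse than P12 on at least one objective.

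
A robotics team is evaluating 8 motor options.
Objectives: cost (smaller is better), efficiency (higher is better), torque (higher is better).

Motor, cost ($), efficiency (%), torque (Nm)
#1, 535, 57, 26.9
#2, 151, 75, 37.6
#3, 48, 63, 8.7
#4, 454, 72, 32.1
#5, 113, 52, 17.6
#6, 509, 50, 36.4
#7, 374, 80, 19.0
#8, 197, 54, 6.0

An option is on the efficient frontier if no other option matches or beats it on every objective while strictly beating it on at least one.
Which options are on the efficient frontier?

#2, #3, #5, #7

#1: dominated by #2 (cost 151≤535, efficiency 75≥57, torque 37.6≥26.9).
#2: not dominated (best torque).
#3: not dominated (best cost).
#4: dominated by #2 (cost 151≤454, efficiency 75≥72, torque 37.6≥32.1).
#5: not dominated.
#6: dominated by #2 (cost 151≤509, efficiency 75≥50, torque 37.6≥36.4).
#7: not dominated (best efficiency).
#8: dominated by #2 (cost 151≤197, efficiency 75≥54, torque 37.6≥6.0).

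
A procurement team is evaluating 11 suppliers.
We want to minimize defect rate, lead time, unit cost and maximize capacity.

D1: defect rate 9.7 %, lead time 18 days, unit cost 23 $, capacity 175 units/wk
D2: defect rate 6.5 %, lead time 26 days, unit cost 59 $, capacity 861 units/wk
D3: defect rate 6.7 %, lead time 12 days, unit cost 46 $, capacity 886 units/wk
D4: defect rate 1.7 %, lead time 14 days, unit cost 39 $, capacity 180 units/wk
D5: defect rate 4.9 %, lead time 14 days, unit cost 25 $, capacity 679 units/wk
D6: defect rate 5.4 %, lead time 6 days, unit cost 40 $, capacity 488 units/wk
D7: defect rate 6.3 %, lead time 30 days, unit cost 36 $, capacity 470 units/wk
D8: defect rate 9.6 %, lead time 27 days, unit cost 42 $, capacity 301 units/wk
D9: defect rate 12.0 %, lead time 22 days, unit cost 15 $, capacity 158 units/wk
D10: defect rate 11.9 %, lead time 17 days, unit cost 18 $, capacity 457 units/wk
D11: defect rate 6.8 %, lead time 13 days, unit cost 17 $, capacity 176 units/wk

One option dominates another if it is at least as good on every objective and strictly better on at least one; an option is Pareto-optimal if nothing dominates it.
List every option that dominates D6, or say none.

none

D1: worse on defect rate (9.7 vs 5.4).
D2: worse on defect rate (6.5 vs 5.4).
D3: worse on defect rate (6.7 vs 5.4).
D4: worse on lead time (14 vs 6).
D5: worse on lead time (14 vs 6).
D7: worse on defect rate (6.3 vs 5.4).
D8: worse on defect rate (9.6 vs 5.4).
D9: worse on defect rate (12.0 vs 5.4).
D10: worse on defect rate (11.9 vs 5.4).
D11: worse on defect rate (6.8 vs 5.4).
No option dominates D6.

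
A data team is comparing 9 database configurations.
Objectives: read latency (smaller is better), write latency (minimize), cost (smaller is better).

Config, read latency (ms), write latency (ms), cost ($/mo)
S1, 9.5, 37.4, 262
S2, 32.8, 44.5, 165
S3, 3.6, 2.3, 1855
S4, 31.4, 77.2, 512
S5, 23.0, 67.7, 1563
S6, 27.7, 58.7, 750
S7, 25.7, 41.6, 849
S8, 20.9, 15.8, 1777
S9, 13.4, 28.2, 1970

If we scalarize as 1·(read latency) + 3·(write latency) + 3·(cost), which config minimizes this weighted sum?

S2

S1: 1·9.5 + 3·37.4 + 3·262 = 907.7
S2: 1·32.8 + 3·44.5 + 3·165 = 661.3
S3: 1·3.6 + 3·2.3 + 3·1855 = 5575.5
S4: 1·31.4 + 3·77.2 + 3·512 = 1799.0
S5: 1·23.0 + 3·67.7 + 3·1563 = 4915.1
S6: 1·27.7 + 3·58.7 + 3·750 = 2453.8
S7: 1·25.7 + 3·41.6 + 3·849 = 2697.5
S8: 1·20.9 + 3·15.8 + 3·1777 = 5399.3
S9: 1·13.4 + 3·28.2 + 3·1970 = 6008.0
Lowest: S2 at 661.3.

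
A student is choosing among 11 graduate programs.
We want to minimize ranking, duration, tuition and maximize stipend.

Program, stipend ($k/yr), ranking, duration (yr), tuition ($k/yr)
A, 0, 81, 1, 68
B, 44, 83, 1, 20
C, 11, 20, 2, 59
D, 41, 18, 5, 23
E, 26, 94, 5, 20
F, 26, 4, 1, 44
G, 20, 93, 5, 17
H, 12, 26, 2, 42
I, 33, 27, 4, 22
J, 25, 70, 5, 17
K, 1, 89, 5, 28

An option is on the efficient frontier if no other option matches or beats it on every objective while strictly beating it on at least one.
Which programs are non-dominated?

B, D, F, H, I, J

A: dominated by F (stipend 26≥0, ranking 4≤81, duration 1≤1, tuition 44≤68).
B: not dominated (best stipend).
C: dominated by F (stipend 26≥11, ranking 4≤20, duration 1≤2, tuition 44≤59).
D: not dominated.
E: dominated by B (stipend 44≥26, ranking 83≤94, duration 1≤5, tuition 20≤20).
F: not dominated (best ranking).
G: dominated by J (stipend 25≥20, ranking 70≤93, duration 5≤5, tuition 17≤17).
H: not dominated.
I: not dominated.
J: not dominated.
K: dominated by B (stipend 44≥1, ranking 83≤89, duration 1≤5, tuition 20≤28).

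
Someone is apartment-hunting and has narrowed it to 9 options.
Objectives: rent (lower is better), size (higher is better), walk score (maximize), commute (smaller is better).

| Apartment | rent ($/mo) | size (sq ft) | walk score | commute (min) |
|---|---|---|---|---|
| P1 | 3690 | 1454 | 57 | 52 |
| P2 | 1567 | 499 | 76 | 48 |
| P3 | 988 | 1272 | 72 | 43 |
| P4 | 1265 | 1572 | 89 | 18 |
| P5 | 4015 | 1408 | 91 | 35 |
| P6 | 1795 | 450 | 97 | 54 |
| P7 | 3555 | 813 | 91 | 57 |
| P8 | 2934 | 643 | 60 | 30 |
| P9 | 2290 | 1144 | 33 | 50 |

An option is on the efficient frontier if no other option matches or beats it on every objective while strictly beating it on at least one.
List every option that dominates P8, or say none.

P4

P4: rent 1265≤2934, size 1572≥643, walk score 89≥60, commute 18≤30 — dominates P8.
Others (P1, P2, P3, P5, P6, P7, P9) are each worse than P8 on at least one objective.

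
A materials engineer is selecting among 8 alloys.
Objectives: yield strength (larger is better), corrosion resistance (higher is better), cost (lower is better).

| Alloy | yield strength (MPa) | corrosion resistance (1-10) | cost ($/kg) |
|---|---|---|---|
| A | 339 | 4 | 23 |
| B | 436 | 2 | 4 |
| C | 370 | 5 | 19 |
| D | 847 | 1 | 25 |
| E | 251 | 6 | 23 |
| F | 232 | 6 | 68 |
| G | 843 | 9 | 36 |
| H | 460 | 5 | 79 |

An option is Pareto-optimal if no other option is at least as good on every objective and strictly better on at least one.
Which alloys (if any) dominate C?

none

A: worse on yield strength (339 vs 370).
B: worse on corrosion resistance (2 vs 5).
D: worse on corrosion resistance (1 vs 5).
E: worse on yield strength (251 vs 370).
F: worse on yield strength (232 vs 370).
G: worse on cost (36 vs 19).
H: worse on cost (79 vs 19).
No option dominates C.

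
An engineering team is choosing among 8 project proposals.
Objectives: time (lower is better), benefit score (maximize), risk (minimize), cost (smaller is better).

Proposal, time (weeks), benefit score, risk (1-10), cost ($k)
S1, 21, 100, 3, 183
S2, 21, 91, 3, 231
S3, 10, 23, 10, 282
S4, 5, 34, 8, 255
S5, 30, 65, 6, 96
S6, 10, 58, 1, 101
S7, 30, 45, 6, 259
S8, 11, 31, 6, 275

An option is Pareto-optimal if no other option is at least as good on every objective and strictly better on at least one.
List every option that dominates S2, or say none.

S1

S1: time 21≤21, benefit score 100≥91, risk 3≤3, cost 183≤231 — dominates S2.
Others (S3, S4, S5, S6, S7, S8) are each worse than S2 on at least one objective.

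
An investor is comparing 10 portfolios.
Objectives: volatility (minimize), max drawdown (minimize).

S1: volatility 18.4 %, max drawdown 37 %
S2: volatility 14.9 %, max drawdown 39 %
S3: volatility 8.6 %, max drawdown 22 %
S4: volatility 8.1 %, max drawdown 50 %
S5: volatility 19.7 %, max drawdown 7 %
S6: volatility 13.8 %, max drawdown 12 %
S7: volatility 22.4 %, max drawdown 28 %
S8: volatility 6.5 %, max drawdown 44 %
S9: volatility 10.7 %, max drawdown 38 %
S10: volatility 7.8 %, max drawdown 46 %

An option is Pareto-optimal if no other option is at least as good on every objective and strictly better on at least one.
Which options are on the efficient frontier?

S3, S5, S6, S8

S1: dominated by S3 (volatility 8.6≤18.4, max drawdown 22≤37).
S2: dominated by S3 (volatility 8.6≤14.9, max drawdown 22≤39).
S3: not dominated.
S4: dominated by S8 (volatility 6.5≤8.1, max drawdown 44≤50).
S5: not dominated (best max drawdown).
S6: not dominated.
S7: dominated by S3 (volatility 8.6≤22.4, max drawdown 22≤28).
S8: not dominated (best volatility).
S9: dominated by S3 (volatility 8.6≤10.7, max drawdown 22≤38).
S10: dominated by S8 (volatility 6.5≤7.8, max drawdown 44≤46).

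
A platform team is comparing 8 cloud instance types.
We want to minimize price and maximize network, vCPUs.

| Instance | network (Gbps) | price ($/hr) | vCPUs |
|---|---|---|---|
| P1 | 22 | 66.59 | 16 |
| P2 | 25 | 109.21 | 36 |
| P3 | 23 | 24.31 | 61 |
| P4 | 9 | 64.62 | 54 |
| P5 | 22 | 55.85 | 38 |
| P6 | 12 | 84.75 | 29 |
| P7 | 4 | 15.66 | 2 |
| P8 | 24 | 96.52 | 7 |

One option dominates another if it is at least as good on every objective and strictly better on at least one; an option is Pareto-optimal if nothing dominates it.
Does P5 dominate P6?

Yes

P5 vs P6: network 22≥12, price 55.85≤84.75, vCPUs 38≥29 — P5 is at least as good on every objective with at least one strict improvement.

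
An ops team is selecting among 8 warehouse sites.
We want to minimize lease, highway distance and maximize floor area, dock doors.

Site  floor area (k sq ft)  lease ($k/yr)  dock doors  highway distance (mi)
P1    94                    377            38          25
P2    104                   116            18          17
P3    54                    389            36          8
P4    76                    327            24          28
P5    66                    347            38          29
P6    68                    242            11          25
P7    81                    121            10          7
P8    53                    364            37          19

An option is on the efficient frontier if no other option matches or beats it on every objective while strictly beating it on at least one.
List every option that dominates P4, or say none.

P1: worse on lease (377 vs 327).
P2: worse on dock doors (18 vs 24).
P3: worse on floor area (54 vs 76).
P5: worse on floor area (66 vs 76).
P6: worse on floor area (68 vs 76).
P7: worse on dock doors (10 vs 24).
P8: worse on floor area (53 vs 76).
No option dominates P4.

none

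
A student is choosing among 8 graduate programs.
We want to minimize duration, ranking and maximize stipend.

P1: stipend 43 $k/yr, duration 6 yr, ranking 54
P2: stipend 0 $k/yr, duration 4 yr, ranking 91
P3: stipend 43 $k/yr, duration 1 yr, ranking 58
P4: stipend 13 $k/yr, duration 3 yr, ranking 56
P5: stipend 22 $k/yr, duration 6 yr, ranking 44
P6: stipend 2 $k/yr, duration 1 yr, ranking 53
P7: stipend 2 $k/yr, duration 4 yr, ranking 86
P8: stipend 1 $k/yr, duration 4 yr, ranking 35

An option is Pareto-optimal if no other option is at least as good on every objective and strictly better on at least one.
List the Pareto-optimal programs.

P1, P3, P4, P5, P6, P8

P1: not dominated.
P2: dominated by P3 (stipend 43≥0, duration 1≤4, ranking 58≤91).
P3: not dominated.
P4: not dominated.
P5: not dominated.
P6: not dominated.
P7: dominated by P3 (stipend 43≥2, duration 1≤4, ranking 58≤86).
P8: not dominated (best ranking).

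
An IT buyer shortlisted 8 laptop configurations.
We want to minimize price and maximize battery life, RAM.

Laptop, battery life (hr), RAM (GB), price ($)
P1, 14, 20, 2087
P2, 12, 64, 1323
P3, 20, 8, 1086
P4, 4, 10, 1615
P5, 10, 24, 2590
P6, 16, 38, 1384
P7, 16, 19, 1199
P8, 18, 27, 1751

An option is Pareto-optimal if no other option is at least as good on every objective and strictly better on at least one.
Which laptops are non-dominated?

P1: dominated by P6 (battery life 16≥14, RAM 38≥20, price 1384≤2087).
P2: not dominated (best RAM).
P3: not dominated (best battery life).
P4: dominated by P2 (battery life 12≥4, RAM 64≥10, price 1323≤1615).
P5: dominated by P2 (battery life 12≥10, RAM 64≥24, price 1323≤2590).
P6: not dominated.
P7: not dominated.
P8: not dominated.

P2, P3, P6, P7, P8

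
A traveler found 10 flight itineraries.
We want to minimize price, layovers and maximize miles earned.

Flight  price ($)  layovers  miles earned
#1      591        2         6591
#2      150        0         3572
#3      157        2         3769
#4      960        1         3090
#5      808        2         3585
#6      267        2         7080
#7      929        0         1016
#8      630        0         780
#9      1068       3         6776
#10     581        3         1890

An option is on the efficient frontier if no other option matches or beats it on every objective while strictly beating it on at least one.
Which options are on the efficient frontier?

#2, #3, #6

#1: dominated by #6 (price 267≤591, layovers 2≤2, miles earned 7080≥6591).
#2: not dominated (best price).
#3: not dominated.
#4: dominated by #2 (price 150≤960, layovers 0≤1, miles earned 3572≥3090).
#5: dominated by #1 (price 591≤808, layovers 2≤2, miles earned 6591≥3585).
#6: not dominated (best miles earned).
#7: dominated by #2 (price 150≤929, layovers 0≤0, miles earned 3572≥1016).
#8: dominated by #2 (price 150≤630, layovers 0≤0, miles earned 3572≥780).
#9: dominated by #6 (price 267≤1068, layovers 2≤3, miles earned 7080≥6776).
#10: dominated by #2 (price 150≤581, layovers 0≤3, miles earned 3572≥1890).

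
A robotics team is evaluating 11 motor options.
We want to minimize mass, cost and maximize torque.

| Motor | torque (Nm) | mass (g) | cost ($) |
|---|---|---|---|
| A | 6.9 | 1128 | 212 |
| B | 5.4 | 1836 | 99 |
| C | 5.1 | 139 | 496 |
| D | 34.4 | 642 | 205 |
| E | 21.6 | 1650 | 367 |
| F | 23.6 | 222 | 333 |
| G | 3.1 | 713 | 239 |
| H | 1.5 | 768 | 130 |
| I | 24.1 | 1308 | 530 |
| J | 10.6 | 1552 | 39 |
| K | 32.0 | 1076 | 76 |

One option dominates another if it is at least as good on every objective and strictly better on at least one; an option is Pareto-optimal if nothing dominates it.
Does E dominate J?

E vs J: E is worse on mass (1650 vs 1552), so it does not dominate J.

No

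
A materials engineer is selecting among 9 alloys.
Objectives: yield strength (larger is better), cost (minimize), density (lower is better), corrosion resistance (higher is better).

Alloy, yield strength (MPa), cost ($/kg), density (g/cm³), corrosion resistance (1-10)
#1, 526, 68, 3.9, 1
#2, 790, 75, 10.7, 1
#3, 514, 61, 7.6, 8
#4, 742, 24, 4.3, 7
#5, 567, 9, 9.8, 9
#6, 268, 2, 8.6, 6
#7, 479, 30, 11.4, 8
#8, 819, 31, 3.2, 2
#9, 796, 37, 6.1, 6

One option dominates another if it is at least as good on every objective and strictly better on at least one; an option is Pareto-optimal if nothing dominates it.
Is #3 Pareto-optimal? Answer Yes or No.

#1: worse on cost (68 vs 61).
#2: worse on cost (75 vs 61).
#4: worse on corrosion resistance (7 vs 8).
#5: worse on density (9.8 vs 7.6).
#6: worse on yield strength (268 vs 514).
#7: worse on yield strength (479 vs 514).
#8: worse on corrosion resistance (2 vs 8).
#9: worse on corrosion resistance (6 vs 8).
No option is at least as good as #3 on every objective and strictly better on one.

Yes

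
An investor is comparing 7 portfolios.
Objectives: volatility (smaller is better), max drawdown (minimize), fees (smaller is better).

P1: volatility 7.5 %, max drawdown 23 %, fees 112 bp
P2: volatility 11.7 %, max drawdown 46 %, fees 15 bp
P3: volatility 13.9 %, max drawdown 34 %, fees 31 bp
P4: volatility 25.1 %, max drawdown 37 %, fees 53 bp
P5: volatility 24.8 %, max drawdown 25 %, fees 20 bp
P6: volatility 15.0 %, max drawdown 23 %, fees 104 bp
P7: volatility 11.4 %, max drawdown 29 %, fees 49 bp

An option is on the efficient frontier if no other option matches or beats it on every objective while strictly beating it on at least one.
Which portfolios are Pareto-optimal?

P1: not dominated (best volatility).
P2: not dominated (best fees).
P3: not dominated.
P4: dominated by P3 (volatility 13.9≤25.1, max drawdown 34≤37, fees 31≤53).
P5: not dominated.
P6: not dominated.
P7: not dominated.

P1, P2, P3, P5, P6, P7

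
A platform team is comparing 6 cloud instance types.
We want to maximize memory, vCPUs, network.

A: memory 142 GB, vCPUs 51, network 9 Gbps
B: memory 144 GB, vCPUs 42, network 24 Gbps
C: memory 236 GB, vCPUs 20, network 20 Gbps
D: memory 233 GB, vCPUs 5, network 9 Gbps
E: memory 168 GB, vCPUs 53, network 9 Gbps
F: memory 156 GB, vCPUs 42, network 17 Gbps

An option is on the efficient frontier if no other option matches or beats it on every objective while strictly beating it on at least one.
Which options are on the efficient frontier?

B, C, E, F

A: dominated by E (memory 168≥142, vCPUs 53≥51, network 9≥9).
B: not dominated (best network).
C: not dominated (best memory).
D: dominated by C (memory 236≥233, vCPUs 20≥5, network 20≥9).
E: not dominated (best vCPUs).
F: not dominated.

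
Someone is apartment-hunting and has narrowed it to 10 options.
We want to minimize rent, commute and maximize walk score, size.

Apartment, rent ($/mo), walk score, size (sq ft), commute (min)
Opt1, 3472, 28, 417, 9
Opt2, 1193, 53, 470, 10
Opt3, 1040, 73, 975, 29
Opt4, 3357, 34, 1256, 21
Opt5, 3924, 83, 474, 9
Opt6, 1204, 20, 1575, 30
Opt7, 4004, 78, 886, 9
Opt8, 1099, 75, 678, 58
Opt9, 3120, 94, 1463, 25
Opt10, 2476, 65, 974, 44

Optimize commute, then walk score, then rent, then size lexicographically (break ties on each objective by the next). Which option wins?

First minimize commute: best is 9, kept {Opt1, Opt5, Opt7}.
Then maximize walk score: best is 83, kept {Opt5}.

Opt5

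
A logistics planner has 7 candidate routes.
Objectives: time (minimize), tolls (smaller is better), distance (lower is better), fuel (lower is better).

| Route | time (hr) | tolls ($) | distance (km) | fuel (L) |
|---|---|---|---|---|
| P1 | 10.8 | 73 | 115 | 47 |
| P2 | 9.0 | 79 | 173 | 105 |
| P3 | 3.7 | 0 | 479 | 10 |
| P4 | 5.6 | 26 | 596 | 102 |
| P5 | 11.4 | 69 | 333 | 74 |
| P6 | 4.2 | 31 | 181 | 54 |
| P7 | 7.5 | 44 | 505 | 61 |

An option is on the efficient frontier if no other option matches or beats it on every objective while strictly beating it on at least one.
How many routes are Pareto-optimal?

P1: not dominated (best distance).
P2: not dominated.
P3: not dominated (best time).
P4: dominated by P3 (time 3.7≤5.6, tolls 0≤26, distance 479≤596, fuel 10≤102).
P5: dominated by P6 (time 4.2≤11.4, tolls 31≤69, distance 181≤333, fuel 54≤74).
P6: not dominated.
P7: dominated by P3 (time 3.7≤7.5, tolls 0≤44, distance 479≤505, fuel 10≤61).
Pareto-optimal: P1, P2, P3, P6 → 4.

4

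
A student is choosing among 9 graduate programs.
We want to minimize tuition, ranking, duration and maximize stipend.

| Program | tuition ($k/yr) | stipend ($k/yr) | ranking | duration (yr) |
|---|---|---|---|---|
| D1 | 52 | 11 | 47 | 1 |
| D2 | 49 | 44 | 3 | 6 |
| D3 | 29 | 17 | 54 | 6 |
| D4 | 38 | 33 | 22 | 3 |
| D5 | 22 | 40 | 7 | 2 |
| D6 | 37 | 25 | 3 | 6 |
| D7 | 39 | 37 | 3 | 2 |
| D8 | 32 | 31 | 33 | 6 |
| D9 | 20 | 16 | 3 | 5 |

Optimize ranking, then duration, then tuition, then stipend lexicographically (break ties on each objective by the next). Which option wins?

D7

First minimize ranking: best is 3, kept {D2, D6, D7, D9}.
Then minimize duration: best is 2, kept {D7}.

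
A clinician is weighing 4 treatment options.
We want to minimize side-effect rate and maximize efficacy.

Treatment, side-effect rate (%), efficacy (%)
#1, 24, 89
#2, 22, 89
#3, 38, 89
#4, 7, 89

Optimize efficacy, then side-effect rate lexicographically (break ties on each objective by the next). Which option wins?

#4

First maximize efficacy: best is 89, kept {#1, #2, #3, #4}.
Then minimize side-effect rate: best is 7, kept {#4}.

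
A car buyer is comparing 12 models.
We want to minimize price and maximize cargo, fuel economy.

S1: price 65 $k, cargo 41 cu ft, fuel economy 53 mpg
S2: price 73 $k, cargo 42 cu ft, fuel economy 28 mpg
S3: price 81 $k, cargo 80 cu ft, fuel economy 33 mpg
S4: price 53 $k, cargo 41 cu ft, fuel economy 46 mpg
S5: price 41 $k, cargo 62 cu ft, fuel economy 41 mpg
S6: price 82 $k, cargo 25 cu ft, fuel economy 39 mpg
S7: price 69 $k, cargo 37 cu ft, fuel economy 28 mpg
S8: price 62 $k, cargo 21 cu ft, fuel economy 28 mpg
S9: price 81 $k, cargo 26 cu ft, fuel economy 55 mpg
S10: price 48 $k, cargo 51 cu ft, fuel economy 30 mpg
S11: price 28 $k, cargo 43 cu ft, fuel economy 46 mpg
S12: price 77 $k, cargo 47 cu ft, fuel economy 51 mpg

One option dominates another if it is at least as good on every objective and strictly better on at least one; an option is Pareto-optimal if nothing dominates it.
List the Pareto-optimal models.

S1: not dominated.
S2: dominated by S5 (price 41≤73, cargo 62≥42, fuel economy 41≥28).
S3: not dominated (best cargo).
S4: dominated by S11 (price 28≤53, cargo 43≥41, fuel economy 46≥46).
S5: not dominated.
S6: dominated by S1 (price 65≤82, cargo 41≥25, fuel economy 53≥39).
S7: dominated by S1 (price 65≤69, cargo 41≥37, fuel economy 53≥28).
S8: dominated by S4 (price 53≤62, cargo 41≥21, fuel economy 46≥28).
S9: not dominated (best fuel economy).
S10: dominated by S5 (price 41≤48, cargo 62≥51, fuel economy 41≥30).
S11: not dominated (best price).
S12: not dominated.

S1, S3, S5, S9, S11, S12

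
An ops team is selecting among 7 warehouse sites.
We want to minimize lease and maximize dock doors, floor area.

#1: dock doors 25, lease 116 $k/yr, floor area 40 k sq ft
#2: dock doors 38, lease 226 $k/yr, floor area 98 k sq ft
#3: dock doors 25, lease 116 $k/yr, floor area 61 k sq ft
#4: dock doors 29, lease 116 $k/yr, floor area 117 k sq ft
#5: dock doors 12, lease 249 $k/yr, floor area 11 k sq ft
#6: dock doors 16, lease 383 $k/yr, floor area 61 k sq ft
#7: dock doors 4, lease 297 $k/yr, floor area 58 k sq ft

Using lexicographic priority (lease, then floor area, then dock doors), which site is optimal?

First minimize lease: best is 116, kept {#1, #3, #4}.
Then maximize floor area: best is 117, kept {#4}.

#4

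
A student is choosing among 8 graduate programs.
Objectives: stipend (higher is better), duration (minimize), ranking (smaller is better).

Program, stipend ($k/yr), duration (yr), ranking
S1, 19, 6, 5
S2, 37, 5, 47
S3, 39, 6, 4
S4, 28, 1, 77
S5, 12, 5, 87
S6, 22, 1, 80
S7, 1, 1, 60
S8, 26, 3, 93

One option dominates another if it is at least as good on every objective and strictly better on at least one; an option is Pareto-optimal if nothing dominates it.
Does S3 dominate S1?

S3 vs S1: stipend 39≥19, duration 6≤6, ranking 4≤5 — S3 is at least as good on every objective with at least one strict improvement.

Yes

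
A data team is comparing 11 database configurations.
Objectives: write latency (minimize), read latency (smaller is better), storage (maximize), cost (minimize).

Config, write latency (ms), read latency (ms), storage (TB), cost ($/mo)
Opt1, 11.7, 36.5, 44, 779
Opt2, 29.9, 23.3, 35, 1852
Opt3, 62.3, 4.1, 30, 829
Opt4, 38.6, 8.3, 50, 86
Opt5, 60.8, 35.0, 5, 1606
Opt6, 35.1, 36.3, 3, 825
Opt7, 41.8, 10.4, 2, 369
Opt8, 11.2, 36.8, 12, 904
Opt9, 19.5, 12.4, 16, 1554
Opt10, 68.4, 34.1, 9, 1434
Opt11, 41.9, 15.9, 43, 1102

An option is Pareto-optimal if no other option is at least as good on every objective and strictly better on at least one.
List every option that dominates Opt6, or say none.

none

Opt1: worse on read latency (36.5 vs 36.3).
Opt2: worse on cost (1852 vs 825).
Opt3: worse on write latency (62.3 vs 35.1).
Opt4: worse on write latency (38.6 vs 35.1).
Opt5: worse on write latency (60.8 vs 35.1).
Opt7: worse on write latency (41.8 vs 35.1).
Opt8: worse on read latency (36.8 vs 36.3).
Opt9: worse on cost (1554 vs 825).
Opt10: worse on write latency (68.4 vs 35.1).
Opt11: worse on write latency (41.9 vs 35.1).
No option dominates Opt6.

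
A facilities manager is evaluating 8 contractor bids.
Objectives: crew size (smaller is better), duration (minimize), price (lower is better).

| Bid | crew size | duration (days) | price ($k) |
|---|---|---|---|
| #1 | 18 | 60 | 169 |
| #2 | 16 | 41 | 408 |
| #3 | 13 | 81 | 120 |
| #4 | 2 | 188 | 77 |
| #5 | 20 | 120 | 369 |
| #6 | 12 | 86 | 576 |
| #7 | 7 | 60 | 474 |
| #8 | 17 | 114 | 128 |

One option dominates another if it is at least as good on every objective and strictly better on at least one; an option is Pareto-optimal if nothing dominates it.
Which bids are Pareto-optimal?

#1: not dominated.
#2: not dominated (best duration).
#3: not dominated.
#4: not dominated (best crew size).
#5: dominated by #1 (crew size 18≤20, duration 60≤120, price 169≤369).
#6: dominated by #7 (crew size 7≤12, duration 60≤86, price 474≤576).
#7: not dominated.
#8: dominated by #3 (crew size 13≤17, duration 81≤114, price 120≤128).

#1, #2, #3, #4, #7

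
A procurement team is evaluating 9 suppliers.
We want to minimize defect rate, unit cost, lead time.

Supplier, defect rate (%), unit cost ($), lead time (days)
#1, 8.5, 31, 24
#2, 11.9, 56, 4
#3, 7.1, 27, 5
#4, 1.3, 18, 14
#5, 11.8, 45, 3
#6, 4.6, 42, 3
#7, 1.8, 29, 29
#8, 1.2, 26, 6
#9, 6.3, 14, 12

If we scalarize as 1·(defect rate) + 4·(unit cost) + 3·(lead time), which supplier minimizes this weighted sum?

#1: 1·8.5 + 4·31 + 3·24 = 204.5
#2: 1·11.9 + 4·56 + 3·4 = 247.9
#3: 1·7.1 + 4·27 + 3·5 = 130.1
#4: 1·1.3 + 4·18 + 3·14 = 115.3
#5: 1·11.8 + 4·45 + 3·3 = 200.8
#6: 1·4.6 + 4·42 + 3·3 = 181.6
#7: 1·1.8 + 4·29 + 3·29 = 204.8
#8: 1·1.2 + 4·26 + 3·6 = 123.2
#9: 1·6.3 + 4·14 + 3·12 = 98.3
Lowest: #9 at 98.3.

#9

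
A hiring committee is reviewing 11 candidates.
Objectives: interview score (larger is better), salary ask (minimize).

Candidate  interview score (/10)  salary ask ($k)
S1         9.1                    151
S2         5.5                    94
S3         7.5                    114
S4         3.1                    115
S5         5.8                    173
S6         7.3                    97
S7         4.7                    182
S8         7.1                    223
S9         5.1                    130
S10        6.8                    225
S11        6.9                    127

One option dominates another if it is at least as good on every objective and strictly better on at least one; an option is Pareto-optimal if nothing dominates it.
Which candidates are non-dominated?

S1, S2, S3, S6

S1: not dominated (best interview score).
S2: not dominated (best salary ask).
S3: not dominated.
S4: dominated by S2 (interview score 5.5≥3.1, salary ask 94≤115).
S5: dominated by S1 (interview score 9.1≥5.8, salary ask 151≤173).
S6: not dominated.
S7: dominated by S1 (interview score 9.1≥4.7, salary ask 151≤182).
S8: dominated by S1 (interview score 9.1≥7.1, salary ask 151≤223).
S9: dominated by S2 (interview score 5.5≥5.1, salary ask 94≤130).
S10: dominated by S1 (interview score 9.1≥6.8, salary ask 151≤225).
S11: dominated by S3 (interview score 7.5≥6.9, salary ask 114≤127).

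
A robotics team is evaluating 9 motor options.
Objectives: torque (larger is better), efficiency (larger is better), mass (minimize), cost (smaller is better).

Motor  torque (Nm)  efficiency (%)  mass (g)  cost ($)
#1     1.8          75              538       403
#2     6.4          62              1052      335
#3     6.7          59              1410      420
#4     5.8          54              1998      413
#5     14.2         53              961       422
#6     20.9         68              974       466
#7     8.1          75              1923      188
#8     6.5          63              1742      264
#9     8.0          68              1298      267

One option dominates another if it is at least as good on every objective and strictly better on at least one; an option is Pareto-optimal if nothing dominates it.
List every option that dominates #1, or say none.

none

#2: worse on efficiency (62 vs 75).
#3: worse on efficiency (59 vs 75).
#4: worse on efficiency (54 vs 75).
#5: worse on efficiency (53 vs 75).
#6: worse on efficiency (68 vs 75).
#7: worse on mass (1923 vs 538).
#8: worse on efficiency (63 vs 75).
#9: worse on efficiency (68 vs 75).
No option dominates #1.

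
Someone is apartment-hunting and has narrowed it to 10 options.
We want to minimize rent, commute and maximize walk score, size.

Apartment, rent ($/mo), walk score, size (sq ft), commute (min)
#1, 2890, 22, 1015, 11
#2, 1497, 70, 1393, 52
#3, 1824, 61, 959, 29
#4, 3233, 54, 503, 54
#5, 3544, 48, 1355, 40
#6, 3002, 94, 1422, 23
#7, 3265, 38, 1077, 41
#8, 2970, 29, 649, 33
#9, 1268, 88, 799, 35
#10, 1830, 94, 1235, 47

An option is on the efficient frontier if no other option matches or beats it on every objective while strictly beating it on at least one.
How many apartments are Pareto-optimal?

#1: not dominated (best commute).
#2: not dominated.
#3: not dominated.
#4: dominated by #2 (rent 1497≤3233, walk score 70≥54, size 1393≥503, commute 52≤54).
#5: dominated by #6 (rent 3002≤3544, walk score 94≥48, size 1422≥1355, commute 23≤40).
#6: not dominated (best size).
#7: dominated by #6 (rent 3002≤3265, walk score 94≥38, size 1422≥1077, commute 23≤41).
#8: dominated by #3 (rent 1824≤2970, walk score 61≥29, size 959≥649, commute 29≤33).
#9: not dominated (best rent).
#10: not dominated.
Pareto-optimal: #1, #2, #3, #6, #9, #10 → 6.

6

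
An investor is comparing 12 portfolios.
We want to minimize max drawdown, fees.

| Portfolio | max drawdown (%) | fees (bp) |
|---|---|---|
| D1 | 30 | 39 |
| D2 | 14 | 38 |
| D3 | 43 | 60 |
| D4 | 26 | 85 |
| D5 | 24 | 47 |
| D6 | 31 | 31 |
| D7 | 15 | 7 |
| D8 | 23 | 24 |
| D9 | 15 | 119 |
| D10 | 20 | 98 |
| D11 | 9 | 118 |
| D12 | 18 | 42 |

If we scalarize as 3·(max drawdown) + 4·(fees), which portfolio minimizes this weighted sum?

D1: 3·30 + 4·39 = 246
D2: 3·14 + 4·38 = 194
D3: 3·43 + 4·60 = 369
D4: 3·26 + 4·85 = 418
D5: 3·24 + 4·47 = 260
D6: 3·31 + 4·31 = 217
D7: 3·15 + 4·7 = 73
D8: 3·23 + 4·24 = 165
D9: 3·15 + 4·119 = 521
D10: 3·20 + 4·98 = 452
D11: 3·9 + 4·118 = 499
D12: 3·18 + 4·42 = 222
Lowest: D7 at 73.

D7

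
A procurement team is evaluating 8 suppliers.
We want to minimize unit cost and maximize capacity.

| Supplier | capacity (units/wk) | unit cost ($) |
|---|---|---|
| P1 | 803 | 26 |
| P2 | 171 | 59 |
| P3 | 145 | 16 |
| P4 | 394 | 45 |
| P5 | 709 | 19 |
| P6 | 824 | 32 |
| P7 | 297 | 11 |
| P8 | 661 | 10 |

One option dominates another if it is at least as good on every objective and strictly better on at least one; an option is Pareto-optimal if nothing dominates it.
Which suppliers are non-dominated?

P1, P5, P6, P8

P1: not dominated.
P2: dominated by P1 (capacity 803≥171, unit cost 26≤59).
P3: dominated by P7 (capacity 297≥145, unit cost 11≤16).
P4: dominated by P1 (capacity 803≥394, unit cost 26≤45).
P5: not dominated.
P6: not dominated (best capacity).
P7: dominated by P8 (capacity 661≥297, unit cost 10≤11).
P8: not dominated (best unit cost).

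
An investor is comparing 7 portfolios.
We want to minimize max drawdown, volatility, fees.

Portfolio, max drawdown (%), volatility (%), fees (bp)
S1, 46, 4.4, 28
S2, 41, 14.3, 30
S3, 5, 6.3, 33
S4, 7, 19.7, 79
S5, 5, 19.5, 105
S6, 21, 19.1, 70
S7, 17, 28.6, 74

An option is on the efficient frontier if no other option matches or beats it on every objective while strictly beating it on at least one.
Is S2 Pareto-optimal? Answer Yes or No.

S1: worse on max drawdown (46 vs 41).
S3: worse on fees (33 vs 30).
S4: worse on volatility (19.7 vs 14.3).
S5: worse on volatility (19.5 vs 14.3).
S6: worse on volatility (19.1 vs 14.3).
S7: worse on volatility (28.6 vs 14.3).
No option is at least as good as S2 on every objective and strictly better on one.

Yes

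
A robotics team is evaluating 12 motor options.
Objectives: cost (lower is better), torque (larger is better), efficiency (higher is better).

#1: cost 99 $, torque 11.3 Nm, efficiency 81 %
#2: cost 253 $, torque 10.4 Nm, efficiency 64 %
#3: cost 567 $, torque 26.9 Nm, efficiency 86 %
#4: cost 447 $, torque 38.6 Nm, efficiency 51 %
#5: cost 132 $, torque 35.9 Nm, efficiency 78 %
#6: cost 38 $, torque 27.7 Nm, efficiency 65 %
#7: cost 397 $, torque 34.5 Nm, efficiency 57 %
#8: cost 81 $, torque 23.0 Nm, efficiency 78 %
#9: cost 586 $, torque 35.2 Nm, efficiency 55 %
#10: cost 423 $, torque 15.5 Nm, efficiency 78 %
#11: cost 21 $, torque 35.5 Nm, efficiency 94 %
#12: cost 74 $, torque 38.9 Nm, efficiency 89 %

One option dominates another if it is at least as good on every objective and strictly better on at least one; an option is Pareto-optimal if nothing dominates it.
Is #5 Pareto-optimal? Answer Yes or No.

#12 vs #5: cost 74≤132, torque 38.9≥35.9, efficiency 89≥78 — #12 is at least as good on every objective and strictly better on at least one, so #12 dominates #5.

No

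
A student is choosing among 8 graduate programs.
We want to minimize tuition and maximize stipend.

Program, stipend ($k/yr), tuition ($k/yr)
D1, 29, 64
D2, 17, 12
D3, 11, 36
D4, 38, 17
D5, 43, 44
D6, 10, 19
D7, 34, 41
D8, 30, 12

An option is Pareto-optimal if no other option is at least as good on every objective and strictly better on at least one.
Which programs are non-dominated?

D4, D5, D8

D1: dominated by D4 (stipend 38≥29, tuition 17≤64).
D2: dominated by D8 (stipend 30≥17, tuition 12≤12).
D3: dominated by D2 (stipend 17≥11, tuition 12≤36).
D4: not dominated.
D5: not dominated (best stipend).
D6: dominated by D2 (stipend 17≥10, tuition 12≤19).
D7: dominated by D4 (stipend 38≥34, tuition 17≤41).
D8: not dominated.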